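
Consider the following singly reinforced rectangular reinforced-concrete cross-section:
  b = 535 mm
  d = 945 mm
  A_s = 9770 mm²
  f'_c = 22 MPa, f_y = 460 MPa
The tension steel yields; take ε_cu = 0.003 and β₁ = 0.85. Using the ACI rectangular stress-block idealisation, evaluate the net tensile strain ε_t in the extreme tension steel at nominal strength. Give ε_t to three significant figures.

ε_t ≈ 0.00236

a = A_s f_y/(0.85 f'_c b) = 449.22 mm.
β₁ = 0.85, so c = a/β₁ = 449.22/0.85 = 528.49 mm.
From the linear strain diagram with ε_cu = 0.003: ε_t = 0.003 (d − c)/c = 0.003 × (945 − 528.49)/528.49 = 0.00236.
ε_t < 0.004 — the section is over-reinforced for flexure under ACI limits.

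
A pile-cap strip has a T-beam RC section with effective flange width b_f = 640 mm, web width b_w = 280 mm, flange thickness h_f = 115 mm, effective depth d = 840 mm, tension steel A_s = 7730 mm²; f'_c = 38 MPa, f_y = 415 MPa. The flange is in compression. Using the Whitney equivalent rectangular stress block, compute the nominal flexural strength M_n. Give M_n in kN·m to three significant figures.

Tension: T = A_s f_y = 7730 × 415 = 3207950 N.
Try a within the flange: a = T/(0.85 f'_c b_f) = 3207950/(0.85 × 38 × 640) = 155.18 mm.
a = 155.18 > h_f = 115 mm: the block extends into the web. Split into flange-overhang and web parts.
C_f = 0.85 f'_c (b_f − b_w) h_f = 0.85 × 38 × (640 − 280) × 115 = 1337220 N.
Remaining web compression depth: a_w = (T − C_f)/(0.85 f'_c b_w) = (3207950 − 1337220)/(0.85 × 38 × 280) = 206.85 mm.
M_n = C_f(d − h_f/2) + (T − C_f)(d − a_w/2) = 1337220 × (840 − 57.5) + 1870730 × (840 − 103.425) = 1046.37 + 1377.93 = 2424.30 × 10⁶ N·mm.
M_n = 2424.30 kN·m.

M_n ≈ 2420 kN·m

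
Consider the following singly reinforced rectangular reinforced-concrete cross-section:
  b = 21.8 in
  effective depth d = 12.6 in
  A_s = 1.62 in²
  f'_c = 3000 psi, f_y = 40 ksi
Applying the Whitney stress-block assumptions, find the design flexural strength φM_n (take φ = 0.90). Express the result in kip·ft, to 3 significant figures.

T = A_s f_y = 1.62 × 40 = 64.8 kips.
a = T/(0.85 f'_c b) = 64.8/(0.85 × 3 × 21.8) = 1.166 in.
M_n = T(d − a/2) = 64.8 × (12.6 − 0.583) = 778.7 kip·in = 778.7/12 = 64.89 kip·ft.
φM_n = 0.90 × 64.89 = 58.40 kip·ft.

φM_n ≈ 58.4 kip·ft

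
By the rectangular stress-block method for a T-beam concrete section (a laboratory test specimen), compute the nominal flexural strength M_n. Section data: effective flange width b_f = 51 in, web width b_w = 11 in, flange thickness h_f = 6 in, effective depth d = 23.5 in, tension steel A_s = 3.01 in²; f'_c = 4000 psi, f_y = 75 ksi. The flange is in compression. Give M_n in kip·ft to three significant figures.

M_n ≈ 430 kip·ft

Tension: T = A_s f_y = 3.01 × 75 = 225.75 kips.
Try a within the flange: a = T/(0.85 f'_c b_f) = 225.75/(0.85 × 4 × 51) = 1.302 in.
Since a = 1.302 ≤ h_f = 6 in, the stress block lies entirely in the flange; analyse as a rectangular beam of width b_f.
M_n = T(d − a/2) = 225.75 × (23.5 − 0.651) = 5158.2 kip·in.
M_n = 5158.2/12 = 429.85 kip·ft.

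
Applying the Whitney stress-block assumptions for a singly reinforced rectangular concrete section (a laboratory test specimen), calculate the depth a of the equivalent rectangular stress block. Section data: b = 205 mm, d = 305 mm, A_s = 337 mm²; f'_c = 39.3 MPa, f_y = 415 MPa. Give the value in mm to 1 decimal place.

a ≈ 20.4 mm

T = A_s f_y = 337 × 415 = 139855 N = 139.855 kN.
Setting C = 0.85 f'_c a b equal to T: a = 139855/(0.85 × 39.3 × 205) = 20.4 mm.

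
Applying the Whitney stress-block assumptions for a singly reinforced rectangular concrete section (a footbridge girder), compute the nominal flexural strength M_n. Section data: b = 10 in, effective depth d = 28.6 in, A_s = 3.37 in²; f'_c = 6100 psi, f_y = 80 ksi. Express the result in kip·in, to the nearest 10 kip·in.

T = A_s f_y = 3.37 × 80 = 269.6 kips.
a = T/(0.85 f'_c b) = 269.6/(0.85 × 6.1 × 10) = 5.200 in.
M_n = T(d − a/2) = 269.6 × (28.6 − 2.6) = 7009.6 kip·in.

M_n ≈ 7010 kip·in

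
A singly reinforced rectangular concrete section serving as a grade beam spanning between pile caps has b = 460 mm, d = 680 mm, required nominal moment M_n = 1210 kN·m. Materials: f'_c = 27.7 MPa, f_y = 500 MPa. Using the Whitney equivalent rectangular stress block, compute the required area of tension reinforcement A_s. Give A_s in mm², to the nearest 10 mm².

A_s ≈ 4140 mm²

With M_n = 0.85 f'_c a b (d − a/2), solve the quadratic for a:
a = d − √(d² − 2M_n/(0.85 f'_c b)) = 680 − √(680² − 2 × 1210×10⁶/(0.85 × 27.7 × 460)) = 191.16 mm.
A_s = 0.85 f'_c a b / f_y = 0.85 × 27.7 × 191.16 × 460 / 500 = 4140.8 mm².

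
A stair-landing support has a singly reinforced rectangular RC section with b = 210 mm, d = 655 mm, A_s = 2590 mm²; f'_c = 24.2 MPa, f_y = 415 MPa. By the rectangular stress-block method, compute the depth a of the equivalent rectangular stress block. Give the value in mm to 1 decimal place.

a ≈ 248.8 mm

T = A_s f_y = 2590 × 415 = 1074850 N = 1074.85 kN.
Setting C = 0.85 f'_c a b equal to T: a = 1074850/(0.85 × 24.2 × 210) = 248.8 mm.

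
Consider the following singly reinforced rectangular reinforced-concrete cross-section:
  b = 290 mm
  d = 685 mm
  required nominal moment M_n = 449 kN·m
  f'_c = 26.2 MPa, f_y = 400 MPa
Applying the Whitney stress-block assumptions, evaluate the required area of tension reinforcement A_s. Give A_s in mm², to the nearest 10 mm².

A_s ≈ 1780 mm²

With M_n = 0.85 f'_c a b (d − a/2), solve the quadratic for a:
a = d − √(d² − 2M_n/(0.85 f'_c b)) = 685 − √(685² − 2 × 449×10⁶/(0.85 × 26.2 × 290)) = 110.39 mm.
A_s = 0.85 f'_c a b / f_y = 0.85 × 26.2 × 110.39 × 290 / 400 = 1782.3 mm².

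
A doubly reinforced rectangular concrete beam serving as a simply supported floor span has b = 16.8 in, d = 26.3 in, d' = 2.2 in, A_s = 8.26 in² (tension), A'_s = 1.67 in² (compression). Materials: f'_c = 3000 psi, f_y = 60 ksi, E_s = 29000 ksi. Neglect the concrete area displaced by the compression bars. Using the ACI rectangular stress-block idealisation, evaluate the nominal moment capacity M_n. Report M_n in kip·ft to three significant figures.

Assume both steels yield.
a = (A_s − A'_s) f_y/(0.85 f'_c b) = (8.26 − 1.67) × 60/(0.85 × 3 × 16.8) = 9.230 in.
c = a/β₁ = 9.230/0.85 = 10.859 in; ε'_s = 0.003(c − d')/c = 0.0024 ≥ ε_y = 0.0021, so the compression steel yields.
M_n = (A_s − A'_s) f_y (d − a/2) + A'_s f_y (d − d') = 395.4 × (26.3 − 4.615) + 100.2 × (26.3 − 2.2) = 8574.2 + 2414.8 = 10989.0 kip·in = 10989.0/12 = 915.75 kip·ft.

M_n ≈ 916 kip·ft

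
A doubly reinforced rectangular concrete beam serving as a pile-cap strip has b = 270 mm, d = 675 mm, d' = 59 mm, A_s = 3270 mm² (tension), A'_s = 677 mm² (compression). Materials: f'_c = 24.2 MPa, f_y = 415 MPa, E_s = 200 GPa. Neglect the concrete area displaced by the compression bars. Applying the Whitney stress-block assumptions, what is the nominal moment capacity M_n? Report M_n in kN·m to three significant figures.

M_n ≈ 795 kN·m

Assume both tension and compression steel yield.
Net tension couple steel: A_s − A'_s = 2593 mm².
a = (A_s − A'_s) f_y / (0.85 f'_c b) = 1076095/(0.85 × 24.2 × 270) = 193.75 mm.
c = a/β₁ = 193.75/0.85 = 227.94 mm; ε'_s = 0.003(c − d')/c = 0.0022 ≥ f_y/E_s = 0.0021, so compression steel does yield.
M_n = (A_s − A'_s) f_y (d − a/2) + A'_s f_y (d − d') = [1076095 × (675 − 96.875) + 280955 × (675 − 59)] × 10⁻⁶ = 622.12 + 173.07 = 795.19 kN·m.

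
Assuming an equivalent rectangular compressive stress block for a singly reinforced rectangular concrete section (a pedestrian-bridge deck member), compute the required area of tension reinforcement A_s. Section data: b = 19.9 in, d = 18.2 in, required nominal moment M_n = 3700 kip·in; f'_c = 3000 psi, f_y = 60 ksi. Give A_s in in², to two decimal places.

From M_n = 0.85 f'_c a b (d − a/2):
a = d − √(d² − 2M_n/(0.85 f'_c b)) = 18.2 − √(18.2² − 2 × 3700/(0.85 × 3 × 19.9)) = 4.583 in.
A_s = 0.85 f'_c a b / f_y = 0.85 × 3 × 4.583 × 19.9 / 60 = 3.876 in².

A_s ≈ 3.88 in²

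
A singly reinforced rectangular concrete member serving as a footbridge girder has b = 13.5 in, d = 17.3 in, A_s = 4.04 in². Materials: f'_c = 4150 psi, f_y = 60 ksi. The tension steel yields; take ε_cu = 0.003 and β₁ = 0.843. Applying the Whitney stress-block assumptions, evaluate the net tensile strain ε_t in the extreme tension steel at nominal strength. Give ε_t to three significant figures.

a = A_s f_y/(0.85 f'_c b) = 5.090 in.
β₁ = 0.843, so c = a/β₁ = 5.090/0.843 = 6.038 in.
From the linear strain diagram with ε_cu = 0.003: ε_t = 0.003 (d − c)/c = 0.003 × (17.3 − 6.038)/6.038 = 0.00560.
Since ε_t ≥ 0.005, the section is tension-controlled.

ε_t ≈ 0.00560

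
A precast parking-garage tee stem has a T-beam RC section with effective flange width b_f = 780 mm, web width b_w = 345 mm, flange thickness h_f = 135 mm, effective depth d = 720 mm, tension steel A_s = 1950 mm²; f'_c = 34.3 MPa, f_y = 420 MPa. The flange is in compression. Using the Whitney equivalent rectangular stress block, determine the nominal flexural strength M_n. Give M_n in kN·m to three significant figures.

M_n ≈ 575 kN·m

Tension: T = A_s f_y = 1950 × 420 = 819000 N.
Try a within the flange: a = T/(0.85 f'_c b_f) = 819000/(0.85 × 34.3 × 780) = 36.01 mm.
Since a = 36.01 ≤ h_f = 135 mm, the stress block lies entirely in the flange; analyse as a rectangular beam of width b_f.
M_n = T(d − a/2) = 819000 × (720 − 18.005) = 574.93 × 10⁶ N·mm.
M_n = 574.93 kN·m.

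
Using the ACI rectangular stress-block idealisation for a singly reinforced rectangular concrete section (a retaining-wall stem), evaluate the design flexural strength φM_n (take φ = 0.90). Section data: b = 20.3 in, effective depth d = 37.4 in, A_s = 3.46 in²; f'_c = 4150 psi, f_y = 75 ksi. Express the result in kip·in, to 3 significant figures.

φM_n ≈ 8310 kip·in

T = A_s f_y = 3.46 × 75 = 259.5 kips.
a = T/(0.85 f'_c b) = 259.5/(0.85 × 4.15 × 20.3) = 3.624 in.
M_n = T(d − a/2) = 259.5 × (37.4 − 1.812) = 9235.1 kip·in.
φM_n = 0.90 × 9235.1 = 8311.6 kip·in.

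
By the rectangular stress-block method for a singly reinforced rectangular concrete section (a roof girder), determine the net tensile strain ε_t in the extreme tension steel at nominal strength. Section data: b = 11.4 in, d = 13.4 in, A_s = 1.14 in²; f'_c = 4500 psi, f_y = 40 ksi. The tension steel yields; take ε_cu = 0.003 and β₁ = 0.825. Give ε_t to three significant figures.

ε_t ≈ 0.0287

a = A_s f_y/(0.85 f'_c b) = 1.046 in.
β₁ = 0.825, so c = a/β₁ = 1.046/0.825 = 1.268 in.
From the linear strain diagram with ε_cu = 0.003: ε_t = 0.003 (d − c)/c = 0.003 × (13.4 − 1.268)/1.268 = 0.0287.
Since ε_t ≥ 0.005, the section is tension-controlled.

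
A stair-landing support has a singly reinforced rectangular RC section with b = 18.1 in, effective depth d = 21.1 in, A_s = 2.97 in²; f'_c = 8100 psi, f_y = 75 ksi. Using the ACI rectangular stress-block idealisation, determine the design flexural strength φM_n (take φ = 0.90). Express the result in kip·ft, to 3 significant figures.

φM_n ≈ 338 kip·ft

T = A_s f_y = 2.97 × 75 = 222.75 kips.
a = T/(0.85 f'_c b) = 222.75/(0.85 × 8.1 × 18.1) = 1.787 in.
M_n = T(d − a/2) = 222.75 × (21.1 − 0.8935) = 4501.0 kip·in = 4501.0/12 = 375.08 kip·ft.
φM_n = 0.90 × 375.08 = 337.57 kip·ft.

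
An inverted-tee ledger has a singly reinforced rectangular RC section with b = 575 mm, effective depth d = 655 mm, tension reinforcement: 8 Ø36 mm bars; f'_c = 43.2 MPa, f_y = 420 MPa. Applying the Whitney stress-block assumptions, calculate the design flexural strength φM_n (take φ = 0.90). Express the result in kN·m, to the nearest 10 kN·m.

A_s = 8 × 1018 = 8144 mm².
T = A_s f_y = 8144 × 420 = 3420480 N = 3420.48 kN.
From C = T: a = T/(0.85 f'_c b) = 3420480/(0.85 × 43.2 × 575) = 162.00 mm.
M_n = T(d − a/2) = 3420.48 kN × (655 − 81) mm = 1963.36 kN·m.
φM_n = 0.90 × 1963.36 = 1767.02 kN·m.

φM_n ≈ 1770 kN·m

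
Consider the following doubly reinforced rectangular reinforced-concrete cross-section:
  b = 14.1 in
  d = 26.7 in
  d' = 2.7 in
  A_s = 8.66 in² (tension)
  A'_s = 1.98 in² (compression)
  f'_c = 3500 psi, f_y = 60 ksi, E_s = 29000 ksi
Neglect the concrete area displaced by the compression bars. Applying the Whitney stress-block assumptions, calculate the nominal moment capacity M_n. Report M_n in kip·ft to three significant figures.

M_n ≈ 970 kip·ft

Assume both steels yield.
a = (A_s − A'_s) f_y/(0.85 f'_c b) = (8.66 − 1.98) × 60/(0.85 × 3.5 × 14.1) = 9.555 in.
c = a/β₁ = 9.555/0.85 = 11.241 in; ε'_s = 0.003(c − d')/c = 0.0023 ≥ ε_y = 0.0021, so the compression steel yields.
M_n = (A_s − A'_s) f_y (d − a/2) + A'_s f_y (d − d') = 400.8 × (26.7 − 4.7775) + 118.8 × (26.7 − 2.7) = 8786.5 + 2851.2 = 11637.7 kip·in = 11637.7/12 = 969.81 kip·ft.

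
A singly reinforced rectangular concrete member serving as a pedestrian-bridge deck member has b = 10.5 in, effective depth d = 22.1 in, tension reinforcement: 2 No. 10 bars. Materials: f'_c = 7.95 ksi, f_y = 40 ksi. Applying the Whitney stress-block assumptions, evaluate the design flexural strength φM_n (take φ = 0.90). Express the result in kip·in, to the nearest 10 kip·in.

A_s = 2 × 1.27 = 2.54 in².
T = A_s f_y = 2.54 × 40 = 101.6 kips.
a = T/(0.85 f'_c b) = 101.6/(0.85 × 7.95 × 10.5) = 1.432 in.
M_n = T(d − a/2) = 101.6 × (22.1 − 0.716) = 2172.6 kip·in.
φM_n = 0.90 × 2172.6 = 1955.3 kip·in.

φM_n ≈ 1960 kip·in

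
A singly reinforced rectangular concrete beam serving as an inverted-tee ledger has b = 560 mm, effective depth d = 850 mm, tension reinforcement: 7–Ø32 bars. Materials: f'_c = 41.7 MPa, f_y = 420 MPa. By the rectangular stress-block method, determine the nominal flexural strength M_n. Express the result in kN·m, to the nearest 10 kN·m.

M_n ≈ 1870 kN·m

A_s = 7 × 804 = 5628 mm².
T = A_s f_y = 5628 × 420 = 2363760 N = 2363.76 kN.
From C = T: a = T/(0.85 f'_c b) = 2363760/(0.85 × 41.7 × 560) = 119.09 mm.
M_n = T(d − a/2) = 2363.76 kN × (850 − 59.545) mm = 1868.45 kN·m.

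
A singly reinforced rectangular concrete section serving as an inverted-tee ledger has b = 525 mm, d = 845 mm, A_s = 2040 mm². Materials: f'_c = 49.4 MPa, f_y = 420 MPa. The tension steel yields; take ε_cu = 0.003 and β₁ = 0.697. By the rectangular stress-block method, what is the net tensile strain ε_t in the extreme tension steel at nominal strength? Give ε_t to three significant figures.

a = A_s f_y/(0.85 f'_c b) = 38.87 mm.
β₁ = 0.697, so c = a/β₁ = 38.87/0.697 = 55.77 mm.
From the linear strain diagram with ε_cu = 0.003: ε_t = 0.003 (d − c)/c = 0.003 × (845 − 55.77)/55.77 = 0.0425.
Since ε_t ≥ 0.005, the section is tension-controlled.

ε_t ≈ 0.0425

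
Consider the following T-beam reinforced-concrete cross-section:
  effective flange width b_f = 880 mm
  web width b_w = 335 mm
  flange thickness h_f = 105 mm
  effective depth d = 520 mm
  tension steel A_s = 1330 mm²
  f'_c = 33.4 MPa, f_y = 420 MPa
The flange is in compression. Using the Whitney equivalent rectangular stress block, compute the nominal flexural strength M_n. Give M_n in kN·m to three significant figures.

Tension: T = A_s f_y = 1330 × 420 = 558600 N.
Try a within the flange: a = T/(0.85 f'_c b_f) = 558600/(0.85 × 33.4 × 880) = 22.36 mm.
Since a = 22.36 ≤ h_f = 105 mm, the stress block lies entirely in the flange; analyse as a rectangular beam of width b_f.
M_n = T(d − a/2) = 558600 × (520 − 11.18) = 284.23 × 10⁶ N·mm.
M_n = 284.23 kN·m.

M_n ≈ 284 kN·m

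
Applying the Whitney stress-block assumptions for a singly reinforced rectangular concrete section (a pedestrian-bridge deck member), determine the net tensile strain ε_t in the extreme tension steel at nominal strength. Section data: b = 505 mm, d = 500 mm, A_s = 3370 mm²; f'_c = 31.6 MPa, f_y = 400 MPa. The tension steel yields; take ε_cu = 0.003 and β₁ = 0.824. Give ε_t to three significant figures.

a = A_s f_y/(0.85 f'_c b) = 99.38 mm.
β₁ = 0.824, so c = a/β₁ = 99.38/0.824 = 120.61 mm.
From the linear strain diagram with ε_cu = 0.003: ε_t = 0.003 (d − c)/c = 0.003 × (500 − 120.61)/120.61 = 0.00944.
Since ε_t ≥ 0.005, the section is tension-controlled.

ε_t ≈ 0.00944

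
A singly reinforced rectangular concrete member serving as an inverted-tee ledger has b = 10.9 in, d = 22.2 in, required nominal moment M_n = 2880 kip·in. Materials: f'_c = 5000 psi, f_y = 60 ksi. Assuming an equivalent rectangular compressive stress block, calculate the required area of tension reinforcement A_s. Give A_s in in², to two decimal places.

A_s ≈ 2.32 in²

From M_n = 0.85 f'_c a b (d − a/2):
a = d − √(d² − 2M_n/(0.85 f'_c b)) = 22.2 − √(22.2² − 2 × 2880/(0.85 × 5 × 10.9)) = 3.004 in.
A_s = 0.85 f'_c a b / f_y = 0.85 × 5 × 3.004 × 10.9 / 60 = 2.319 in².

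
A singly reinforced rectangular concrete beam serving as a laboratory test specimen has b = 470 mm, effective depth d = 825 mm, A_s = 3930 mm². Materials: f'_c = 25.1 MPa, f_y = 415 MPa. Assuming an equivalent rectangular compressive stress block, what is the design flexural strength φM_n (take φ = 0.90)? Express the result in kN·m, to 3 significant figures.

T = A_s f_y = 3930 × 415 = 1630950 N = 1630.95 kN.
From C = T: a = T/(0.85 f'_c b) = 1630950/(0.85 × 25.1 × 470) = 162.65 mm.
M_n = T(d − a/2) = 1630.95 kN × (825 − 81.325) mm = 1212.90 kN·m.
φM_n = 0.90 × 1212.90 = 1091.61 kN·m.

φM_n ≈ 1090 kN·m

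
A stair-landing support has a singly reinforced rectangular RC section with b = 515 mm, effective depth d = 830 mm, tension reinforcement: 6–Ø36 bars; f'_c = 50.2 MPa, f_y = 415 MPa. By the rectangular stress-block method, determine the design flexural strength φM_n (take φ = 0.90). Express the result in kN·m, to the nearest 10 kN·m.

φM_n ≈ 1760 kN·m

A_s = 6 × 1018 = 6108 mm².
T = A_s f_y = 6108 × 415 = 2534820 N = 2534.82 kN.
From C = T: a = T/(0.85 f'_c b) = 2534820/(0.85 × 50.2 × 515) = 115.35 mm.
M_n = T(d − a/2) = 2534.82 kN × (830 − 57.675) mm = 1957.70 kN·m.
φM_n = 0.90 × 1957.70 = 1761.93 kN·m.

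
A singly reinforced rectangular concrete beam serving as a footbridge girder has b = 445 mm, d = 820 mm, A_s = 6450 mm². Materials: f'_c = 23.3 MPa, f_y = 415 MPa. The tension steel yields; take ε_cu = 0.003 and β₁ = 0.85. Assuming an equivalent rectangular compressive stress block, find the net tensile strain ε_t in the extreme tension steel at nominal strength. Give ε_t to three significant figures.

ε_t ≈ 0.00388

a = A_s f_y/(0.85 f'_c b) = 303.72 mm.
β₁ = 0.85, so c = a/β₁ = 303.72/0.85 = 357.32 mm.
From the linear strain diagram with ε_cu = 0.003: ε_t = 0.003 (d − c)/c = 0.003 × (820 − 357.32)/357.32 = 0.00388.
ε_t < 0.004 — the section is over-reinforced for flexure under ACI limits.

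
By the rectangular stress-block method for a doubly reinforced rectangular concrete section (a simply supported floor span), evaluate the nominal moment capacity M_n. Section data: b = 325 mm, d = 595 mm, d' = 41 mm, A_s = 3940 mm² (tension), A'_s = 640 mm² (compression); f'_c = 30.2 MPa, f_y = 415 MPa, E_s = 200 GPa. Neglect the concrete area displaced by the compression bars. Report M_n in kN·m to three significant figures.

M_n ≈ 850 kN·m

Assume both tension and compression steel yield.
Net tension couple steel: A_s − A'_s = 3300 mm².
a = (A_s − A'_s) f_y / (0.85 f'_c b) = 1369500/(0.85 × 30.2 × 325) = 164.15 mm.
c = a/β₁ = 164.15/0.834 = 196.82 mm; ε'_s = 0.003(c − d')/c = 0.0024 ≥ f_y/E_s = 0.0021, so compression steel does yield.
M_n = (A_s − A'_s) f_y (d − a/2) + A'_s f_y (d − d') = [1369500 × (595 − 82.075) + 265600 × (595 − 41)] × 10⁻⁶ = 702.45 + 147.14 = 849.59 kN·m.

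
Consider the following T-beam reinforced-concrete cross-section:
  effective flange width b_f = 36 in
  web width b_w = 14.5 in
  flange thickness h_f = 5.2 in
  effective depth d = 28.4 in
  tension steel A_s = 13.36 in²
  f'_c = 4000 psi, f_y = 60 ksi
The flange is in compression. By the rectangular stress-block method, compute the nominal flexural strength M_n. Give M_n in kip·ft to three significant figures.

Tension: T = A_s f_y = 13.36 × 60 = 801.6 kips.
Try a within the flange: a = T/(0.85 f'_c b_f) = 801.6/(0.85 × 4 × 36) = 6.549 in.
a = 6.549 > h_f = 5.2 in: the block extends into the web. Split into flange-overhang and web parts.
C_f = 0.85 f'_c (b_f − b_w) h_f = 0.85 × 4 × (36 − 14.5) × 5.2 = 380.1 kips.
Remaining web compression depth: a_w = (T − C_f)/(0.85 f'_c b_w) = (801.6 − 380.1)/(0.85 × 4 × 14.5) = 8.550 in.
M_n = C_f(d − h_f/2) + (T − C_f)(d − a_w/2) = 380.1 × (28.4 − 2.6) + 421.5 × (28.4 − 4.275) = 9806.6 + 10168.7 = 19975.3 kip·in.
M_n = 19975.3/12 = 1664.61 kip·ft.

M_n ≈ 1660 kip·ft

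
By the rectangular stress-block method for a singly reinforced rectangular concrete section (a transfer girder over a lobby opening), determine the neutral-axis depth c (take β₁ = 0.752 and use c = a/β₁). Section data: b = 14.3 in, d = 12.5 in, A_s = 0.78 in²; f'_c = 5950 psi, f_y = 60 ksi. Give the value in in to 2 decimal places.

c ≈ 0.86 in

T = A_s f_y = 0.78 × 60 = 46.8 kips.
a = T/(0.85 f'_c b) = 46.8/(0.85 × 5.95 × 14.3) = 0.6471 in.
With β₁ = 0.752, c = a/β₁ = 0.6471/0.752 = 0.86 in.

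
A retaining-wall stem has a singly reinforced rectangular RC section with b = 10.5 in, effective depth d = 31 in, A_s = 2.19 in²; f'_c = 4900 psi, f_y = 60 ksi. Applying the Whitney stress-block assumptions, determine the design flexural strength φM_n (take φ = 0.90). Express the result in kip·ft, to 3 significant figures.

T = A_s f_y = 2.19 × 60 = 131.4 kips.
a = T/(0.85 f'_c b) = 131.4/(0.85 × 4.9 × 10.5) = 3.005 in.
M_n = T(d − a/2) = 131.4 × (31 − 1.5025) = 3876.0 kip·in = 3876.0/12 = 323.00 kip·ft.
φM_n = 0.90 × 323.00 = 290.70 kip·ft.

φM_n ≈ 291 kip·ft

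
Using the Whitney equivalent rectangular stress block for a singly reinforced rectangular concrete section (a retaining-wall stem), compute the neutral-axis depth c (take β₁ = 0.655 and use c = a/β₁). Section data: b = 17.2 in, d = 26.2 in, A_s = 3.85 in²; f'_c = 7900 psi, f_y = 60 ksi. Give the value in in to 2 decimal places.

T = A_s f_y = 3.85 × 60 = 231 kips.
a = T/(0.85 f'_c b) = 231/(0.85 × 7.9 × 17.2) = 2.0000 in.
With β₁ = 0.655, c = a/β₁ = 2.0000/0.655 = 3.05 in.

c ≈ 3.05 in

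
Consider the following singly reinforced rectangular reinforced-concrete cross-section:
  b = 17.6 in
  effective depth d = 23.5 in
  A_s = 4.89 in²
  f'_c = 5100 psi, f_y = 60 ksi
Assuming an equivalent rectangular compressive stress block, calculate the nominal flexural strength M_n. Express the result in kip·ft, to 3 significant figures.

T = A_s f_y = 4.89 × 60 = 293.4 kips.
a = T/(0.85 f'_c b) = 293.4/(0.85 × 5.1 × 17.6) = 3.846 in.
M_n = T(d − a/2) = 293.4 × (23.5 − 1.923) = 6330.7 kip·in = 6330.7/12 = 527.56 kip·ft.

M_n ≈ 528 kip·ft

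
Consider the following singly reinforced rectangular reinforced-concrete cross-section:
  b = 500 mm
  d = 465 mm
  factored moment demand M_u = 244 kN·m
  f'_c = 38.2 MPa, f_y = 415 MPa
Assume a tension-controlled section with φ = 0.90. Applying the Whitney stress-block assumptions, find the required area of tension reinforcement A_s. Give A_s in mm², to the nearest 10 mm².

A_s ≈ 1460 mm²

M_n = M_u/φ = 244/0.90 = 271.111 kN·m.
With M_n = 0.85 f'_c a b (d − a/2), solve the quadratic for a:
a = d − √(d² − 2M_n/(0.85 f'_c b)) = 465 − √(465² − 2 × 271.111×10⁶/(0.85 × 38.2 × 500)) = 37.42 mm.
A_s = 0.85 f'_c a b / f_y = 0.85 × 38.2 × 37.42 × 500 / 415 = 1463.9 mm².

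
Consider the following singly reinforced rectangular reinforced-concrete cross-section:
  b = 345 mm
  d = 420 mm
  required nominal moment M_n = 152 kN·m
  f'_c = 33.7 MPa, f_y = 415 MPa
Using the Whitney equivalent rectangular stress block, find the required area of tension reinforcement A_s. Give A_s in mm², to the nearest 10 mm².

A_s ≈ 910 mm²

With M_n = 0.85 f'_c a b (d − a/2), solve the quadratic for a:
a = d − √(d² − 2M_n/(0.85 f'_c b)) = 420 − √(420² − 2 × 152×10⁶/(0.85 × 33.7 × 345)) = 38.37 mm.
A_s = 0.85 f'_c a b / f_y = 0.85 × 33.7 × 38.37 × 345 / 415 = 913.7 mm².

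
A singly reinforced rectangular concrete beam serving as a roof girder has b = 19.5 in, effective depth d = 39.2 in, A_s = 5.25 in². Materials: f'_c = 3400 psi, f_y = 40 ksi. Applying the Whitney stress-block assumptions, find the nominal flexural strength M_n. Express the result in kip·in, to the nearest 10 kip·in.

M_n ≈ 7840 kip·in

T = A_s f_y = 5.25 × 40 = 210 kips.
a = T/(0.85 f'_c b) = 210/(0.85 × 3.4 × 19.5) = 3.726 in.
M_n = T(d − a/2) = 210 × (39.2 − 1.863) = 7840.8 kip·in.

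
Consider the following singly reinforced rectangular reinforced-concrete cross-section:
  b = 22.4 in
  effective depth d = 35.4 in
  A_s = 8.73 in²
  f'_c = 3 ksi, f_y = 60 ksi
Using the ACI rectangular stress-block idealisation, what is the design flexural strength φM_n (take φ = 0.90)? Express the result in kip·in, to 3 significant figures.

T = A_s f_y = 8.73 × 60 = 523.8 kips.
a = T/(0.85 f'_c b) = 523.8/(0.85 × 3 × 22.4) = 9.170 in.
M_n = T(d − a/2) = 523.8 × (35.4 − 4.585) = 16140.9 kip·in.
φM_n = 0.90 × 16140.9 = 14526.8 kip·in.

φM_n ≈ 14500 kip·in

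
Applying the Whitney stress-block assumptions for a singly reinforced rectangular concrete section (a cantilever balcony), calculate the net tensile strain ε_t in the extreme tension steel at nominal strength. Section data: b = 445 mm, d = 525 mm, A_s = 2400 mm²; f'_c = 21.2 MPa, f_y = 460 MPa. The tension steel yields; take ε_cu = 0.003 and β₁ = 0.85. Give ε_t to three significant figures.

a = A_s f_y/(0.85 f'_c b) = 137.67 mm.
β₁ = 0.85, so c = a/β₁ = 137.67/0.85 = 161.96 mm.
From the linear strain diagram with ε_cu = 0.003: ε_t = 0.003 (d − c)/c = 0.003 × (525 − 161.96)/161.96 = 0.00672.
Since ε_t ≥ 0.005, the section is tension-controlled.

ε_t ≈ 0.00672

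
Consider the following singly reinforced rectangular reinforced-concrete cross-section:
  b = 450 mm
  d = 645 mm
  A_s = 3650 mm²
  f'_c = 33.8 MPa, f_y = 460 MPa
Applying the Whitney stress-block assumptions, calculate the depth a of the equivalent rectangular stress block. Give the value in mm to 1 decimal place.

a ≈ 129.9 mm

T = A_s f_y = 3650 × 460 = 1679000 N = 1679 kN.
Setting C = 0.85 f'_c a b equal to T: a = 1679000/(0.85 × 33.8 × 450) = 129.9 mm.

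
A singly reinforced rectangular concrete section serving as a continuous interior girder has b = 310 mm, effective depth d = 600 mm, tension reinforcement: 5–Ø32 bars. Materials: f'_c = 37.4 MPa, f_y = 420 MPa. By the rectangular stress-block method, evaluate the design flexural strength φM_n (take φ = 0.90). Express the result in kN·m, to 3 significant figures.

A_s = 5 × 804 = 4020 mm².
T = A_s f_y = 4020 × 420 = 1688400 N = 1688.4 kN.
From C = T: a = T/(0.85 f'_c b) = 1688400/(0.85 × 37.4 × 310) = 171.33 mm.
M_n = T(d − a/2) = 1688.4 kN × (600 − 85.665) mm = 868.40 kN·m.
φM_n = 0.90 × 868.40 = 781.56 kN·m.

φM_n ≈ 782 kN·m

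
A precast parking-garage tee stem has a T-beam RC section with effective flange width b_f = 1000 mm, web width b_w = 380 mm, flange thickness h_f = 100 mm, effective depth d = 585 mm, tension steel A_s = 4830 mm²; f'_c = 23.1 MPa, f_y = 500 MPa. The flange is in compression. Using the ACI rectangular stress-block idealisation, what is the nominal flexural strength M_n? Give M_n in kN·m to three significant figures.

M_n ≈ 1260 kN·m

Tension: T = A_s f_y = 4830 × 500 = 2415000 N.
Try a within the flange: a = T/(0.85 f'_c b_f) = 2415000/(0.85 × 23.1 × 1000) = 122.99 mm.
a = 122.99 > h_f = 100 mm: the block extends into the web. Split into flange-overhang and web parts.
C_f = 0.85 f'_c (b_f − b_w) h_f = 0.85 × 23.1 × (1000 − 380) × 100 = 1217370 N.
Remaining web compression depth: a_w = (T − C_f)/(0.85 f'_c b_w) = (2415000 − 1217370)/(0.85 × 23.1 × 380) = 160.51 mm.
M_n = C_f(d − h_f/2) + (T − C_f)(d − a_w/2) = 1217370 × (585 − 50) + 1197630 × (585 − 80.255) = 651.29 + 604.50 = 1255.79 × 10⁶ N·mm.
M_n = 1255.79 kN·m.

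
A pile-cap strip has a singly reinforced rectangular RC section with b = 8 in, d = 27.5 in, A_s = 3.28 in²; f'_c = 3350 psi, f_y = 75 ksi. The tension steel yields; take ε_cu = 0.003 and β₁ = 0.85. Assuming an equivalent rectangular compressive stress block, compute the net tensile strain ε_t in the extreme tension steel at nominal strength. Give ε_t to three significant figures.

a = A_s f_y/(0.85 f'_c b) = 10.799 in.
β₁ = 0.85, so c = a/β₁ = 10.799/0.85 = 12.705 in.
From the linear strain diagram with ε_cu = 0.003: ε_t = 0.003 (d − c)/c = 0.003 × (27.5 − 12.705)/12.705 = 0.00349.
ε_t < 0.004 — the section is over-reinforced for flexure under ACI limits.

ε_t ≈ 0.00349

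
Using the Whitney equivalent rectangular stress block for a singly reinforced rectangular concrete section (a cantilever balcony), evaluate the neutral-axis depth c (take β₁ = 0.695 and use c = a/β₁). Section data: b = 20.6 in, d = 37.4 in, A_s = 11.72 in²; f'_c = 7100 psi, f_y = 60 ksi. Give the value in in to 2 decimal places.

T = A_s f_y = 11.72 × 60 = 703.2 kips.
a = T/(0.85 f'_c b) = 703.2/(0.85 × 7.1 × 20.6) = 5.6563 in.
With β₁ = 0.695, c = a/β₁ = 5.6563/0.695 = 8.14 in.

c ≈ 8.14 in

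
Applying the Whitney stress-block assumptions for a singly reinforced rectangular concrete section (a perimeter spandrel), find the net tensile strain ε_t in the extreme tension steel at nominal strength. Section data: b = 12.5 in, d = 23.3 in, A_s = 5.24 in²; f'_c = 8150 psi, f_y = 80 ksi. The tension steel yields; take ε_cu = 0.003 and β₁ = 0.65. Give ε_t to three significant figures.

ε_t ≈ 0.00639

a = A_s f_y/(0.85 f'_c b) = 4.841 in.
β₁ = 0.65, so c = a/β₁ = 4.841/0.65 = 7.448 in.
From the linear strain diagram with ε_cu = 0.003: ε_t = 0.003 (d − c)/c = 0.003 × (23.3 − 7.448)/7.448 = 0.00639.
Since ε_t ≥ 0.005, the section is tension-controlled.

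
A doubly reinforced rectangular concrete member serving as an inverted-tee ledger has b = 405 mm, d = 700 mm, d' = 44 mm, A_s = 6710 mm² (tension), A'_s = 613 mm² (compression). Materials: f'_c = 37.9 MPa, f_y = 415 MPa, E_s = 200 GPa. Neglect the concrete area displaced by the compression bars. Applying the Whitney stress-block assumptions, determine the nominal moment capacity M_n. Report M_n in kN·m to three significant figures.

M_n ≈ 1690 kN·m

Assume both tension and compression steel yield.
Net tension couple steel: A_s − A'_s = 6097 mm².
a = (A_s − A'_s) f_y / (0.85 f'_c b) = 2530255/(0.85 × 37.9 × 405) = 193.93 mm.
c = a/β₁ = 193.93/0.779 = 248.95 mm; ε'_s = 0.003(c − d')/c = 0.0025 ≥ f_y/E_s = 0.0021, so compression steel does yield.
M_n = (A_s − A'_s) f_y (d − a/2) + A'_s f_y (d − d') = [2530255 × (700 − 96.965) + 254395 × (700 − 44)] × 10⁻⁶ = 1525.83 + 166.88 = 1692.71 kN·m.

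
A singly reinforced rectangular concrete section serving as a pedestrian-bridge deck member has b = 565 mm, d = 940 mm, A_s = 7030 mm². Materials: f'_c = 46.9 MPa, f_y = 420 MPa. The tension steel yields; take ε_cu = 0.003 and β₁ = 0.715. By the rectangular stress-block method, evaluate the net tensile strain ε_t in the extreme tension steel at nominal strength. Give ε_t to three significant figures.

ε_t ≈ 0.0124

a = A_s f_y/(0.85 f'_c b) = 131.09 mm.
β₁ = 0.715, so c = a/β₁ = 131.09/0.715 = 183.34 mm.
From the linear strain diagram with ε_cu = 0.003: ε_t = 0.003 (d − c)/c = 0.003 × (940 − 183.34)/183.34 = 0.0124.
Since ε_t ≥ 0.005, the section is tension-controlled.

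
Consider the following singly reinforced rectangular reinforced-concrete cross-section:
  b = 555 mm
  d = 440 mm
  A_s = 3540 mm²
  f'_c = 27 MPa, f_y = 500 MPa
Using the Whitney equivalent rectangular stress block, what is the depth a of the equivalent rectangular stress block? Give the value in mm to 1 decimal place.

a ≈ 139.0 mm

T = A_s f_y = 3540 × 500 = 1770000 N = 1770 kN.
Setting C = 0.85 f'_c a b equal to T: a = 1770000/(0.85 × 27 × 555) = 139.0 mm.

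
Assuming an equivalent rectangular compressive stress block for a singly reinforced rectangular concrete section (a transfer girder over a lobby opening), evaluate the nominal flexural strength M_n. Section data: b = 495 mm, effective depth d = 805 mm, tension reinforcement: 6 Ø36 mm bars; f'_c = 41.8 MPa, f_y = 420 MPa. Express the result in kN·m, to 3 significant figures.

M_n ≈ 1880 kN·m

A_s = 6 × 1018 = 6108 mm².
T = A_s f_y = 6108 × 420 = 2565360 N = 2565.36 kN.
From C = T: a = T/(0.85 f'_c b) = 2565360/(0.85 × 41.8 × 495) = 145.86 mm.
M_n = T(d − a/2) = 2565.36 kN × (805 − 72.93) mm = 1878.02 kN·m.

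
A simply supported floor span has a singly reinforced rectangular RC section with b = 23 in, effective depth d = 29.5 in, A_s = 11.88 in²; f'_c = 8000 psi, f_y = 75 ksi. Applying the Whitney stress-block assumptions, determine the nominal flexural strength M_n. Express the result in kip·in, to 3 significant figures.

M_n ≈ 23700 kip·in

T = A_s f_y = 11.88 × 75 = 891 kips.
a = T/(0.85 f'_c b) = 891/(0.85 × 8 × 23) = 5.697 in.
M_n = T(d − a/2) = 891 × (29.5 − 2.8485) = 23746.5 kip·in.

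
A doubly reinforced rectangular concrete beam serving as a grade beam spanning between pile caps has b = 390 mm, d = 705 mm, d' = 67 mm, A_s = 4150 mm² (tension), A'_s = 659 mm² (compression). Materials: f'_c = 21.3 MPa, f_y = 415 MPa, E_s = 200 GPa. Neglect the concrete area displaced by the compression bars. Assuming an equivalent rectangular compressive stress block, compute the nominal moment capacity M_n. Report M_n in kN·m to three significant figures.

M_n ≈ 1050 kN·m

Assume both tension and compression steel yield.
Net tension couple steel: A_s − A'_s = 3491 mm².
a = (A_s − A'_s) f_y / (0.85 f'_c b) = 1448765/(0.85 × 21.3 × 390) = 205.18 mm.
c = a/β₁ = 205.18/0.85 = 241.39 mm; ε'_s = 0.003(c − d')/c = 0.0022 ≥ f_y/E_s = 0.0021, so compression steel does yield.
M_n = (A_s − A'_s) f_y (d − a/2) + A'_s f_y (d − d') = [1448765 × (705 − 102.59) + 273485 × (705 − 67)] × 10⁻⁶ = 872.75 + 174.48 = 1047.23 kN·m.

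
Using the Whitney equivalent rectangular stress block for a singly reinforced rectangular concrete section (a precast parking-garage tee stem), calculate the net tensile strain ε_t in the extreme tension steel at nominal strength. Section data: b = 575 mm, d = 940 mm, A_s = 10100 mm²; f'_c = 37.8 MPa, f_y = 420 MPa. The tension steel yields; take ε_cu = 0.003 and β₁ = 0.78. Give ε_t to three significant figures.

ε_t ≈ 0.00658

a = A_s f_y/(0.85 f'_c b) = 229.61 mm.
β₁ = 0.78, so c = a/β₁ = 229.61/0.78 = 294.37 mm.
From the linear strain diagram with ε_cu = 0.003: ε_t = 0.003 (d − c)/c = 0.003 × (940 − 294.37)/294.37 = 0.00658.
Since ε_t ≥ 0.005, the section is tension-controlled.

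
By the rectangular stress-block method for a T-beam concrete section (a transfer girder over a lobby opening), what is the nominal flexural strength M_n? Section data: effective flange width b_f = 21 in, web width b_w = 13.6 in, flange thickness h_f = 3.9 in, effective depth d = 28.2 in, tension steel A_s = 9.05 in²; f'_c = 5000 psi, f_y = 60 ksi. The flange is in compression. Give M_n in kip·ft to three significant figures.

Tension: T = A_s f_y = 9.05 × 60 = 543 kips.
Try a within the flange: a = T/(0.85 f'_c b_f) = 543/(0.85 × 5 × 21) = 6.084 in.
a = 6.084 > h_f = 3.9 in: the block extends into the web. Split into flange-overhang and web parts.
C_f = 0.85 f'_c (b_f − b_w) h_f = 0.85 × 5 × (21 − 13.6) × 3.9 = 122.7 kips.
Remaining web compression depth: a_w = (T − C_f)/(0.85 f'_c b_w) = (543 − 122.7)/(0.85 × 5 × 13.6) = 7.272 in.
M_n = C_f(d − h_f/2) + (T − C_f)(d − a_w/2) = 122.7 × (28.2 − 1.95) + 420.3 × (28.2 − 3.636) = 3220.9 + 10324.2 = 13545.1 kip·in.
M_n = 13545.1/12 = 1128.76 kip·ft.

M_n ≈ 1130 kip·ft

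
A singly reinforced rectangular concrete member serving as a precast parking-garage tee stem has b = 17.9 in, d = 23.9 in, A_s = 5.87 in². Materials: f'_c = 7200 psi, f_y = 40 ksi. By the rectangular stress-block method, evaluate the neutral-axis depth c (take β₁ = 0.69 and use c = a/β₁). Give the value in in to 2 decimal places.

c ≈ 3.11 in

T = A_s f_y = 5.87 × 40 = 234.8 kips.
a = T/(0.85 f'_c b) = 234.8/(0.85 × 7.2 × 17.9) = 2.1434 in.
With β₁ = 0.69, c = a/β₁ = 2.1434/0.69 = 3.11 in.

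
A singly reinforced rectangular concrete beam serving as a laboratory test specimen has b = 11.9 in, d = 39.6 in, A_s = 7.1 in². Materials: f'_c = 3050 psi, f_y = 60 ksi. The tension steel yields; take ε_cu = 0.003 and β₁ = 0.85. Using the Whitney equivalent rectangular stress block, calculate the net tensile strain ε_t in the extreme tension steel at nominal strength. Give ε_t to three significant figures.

ε_t ≈ 0.00431

a = A_s f_y/(0.85 f'_c b) = 13.808 in.
β₁ = 0.85, so c = a/β₁ = 13.808/0.85 = 16.245 in.
From the linear strain diagram with ε_cu = 0.003: ε_t = 0.003 (d − c)/c = 0.003 × (39.6 − 16.245)/16.245 = 0.00431.
ε_t is between 0.004 and 0.005 — transition zone.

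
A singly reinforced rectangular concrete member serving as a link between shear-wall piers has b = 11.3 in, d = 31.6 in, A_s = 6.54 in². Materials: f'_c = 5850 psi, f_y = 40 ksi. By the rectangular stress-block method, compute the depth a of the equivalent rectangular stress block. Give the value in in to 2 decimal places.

a ≈ 4.66 in

T = A_s f_y = 6.54 × 40 = 261.6 kips.
a = T/(0.85 f'_c b) = 261.6/(0.85 × 5.85 × 11.3) = 4.66 in.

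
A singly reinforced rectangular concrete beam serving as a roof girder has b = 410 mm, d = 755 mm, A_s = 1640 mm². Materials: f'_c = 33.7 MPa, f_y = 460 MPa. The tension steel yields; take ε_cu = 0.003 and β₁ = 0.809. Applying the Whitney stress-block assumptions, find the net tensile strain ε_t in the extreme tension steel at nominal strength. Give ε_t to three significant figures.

ε_t ≈ 0.0255

a = A_s f_y/(0.85 f'_c b) = 64.23 mm.
β₁ = 0.809, so c = a/β₁ = 64.23/0.809 = 79.39 mm.
From the linear strain diagram with ε_cu = 0.003: ε_t = 0.003 (d − c)/c = 0.003 × (755 − 79.39)/79.39 = 0.0255.
Since ε_t ≥ 0.005, the section is tension-controlled.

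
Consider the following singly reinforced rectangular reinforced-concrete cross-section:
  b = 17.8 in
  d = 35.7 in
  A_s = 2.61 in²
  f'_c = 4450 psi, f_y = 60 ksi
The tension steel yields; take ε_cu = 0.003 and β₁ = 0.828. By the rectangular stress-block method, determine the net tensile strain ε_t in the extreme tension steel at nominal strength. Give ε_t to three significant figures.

ε_t ≈ 0.0351

a = A_s f_y/(0.85 f'_c b) = 2.326 in.
β₁ = 0.828, so c = a/β₁ = 2.326/0.828 = 2.809 in.
From the linear strain diagram with ε_cu = 0.003: ε_t = 0.003 (d − c)/c = 0.003 × (35.7 − 2.809)/2.809 = 0.0351.
Since ε_t ≥ 0.005, the section is tension-controlled.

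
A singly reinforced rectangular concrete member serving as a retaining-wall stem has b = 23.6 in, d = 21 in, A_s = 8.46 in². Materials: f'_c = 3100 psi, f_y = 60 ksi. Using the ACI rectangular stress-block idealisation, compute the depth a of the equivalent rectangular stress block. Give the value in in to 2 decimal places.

a ≈ 8.16 in

T = A_s f_y = 8.46 × 60 = 507.6 kips.
a = T/(0.85 f'_c b) = 507.6/(0.85 × 3.1 × 23.6) = 8.16 in.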